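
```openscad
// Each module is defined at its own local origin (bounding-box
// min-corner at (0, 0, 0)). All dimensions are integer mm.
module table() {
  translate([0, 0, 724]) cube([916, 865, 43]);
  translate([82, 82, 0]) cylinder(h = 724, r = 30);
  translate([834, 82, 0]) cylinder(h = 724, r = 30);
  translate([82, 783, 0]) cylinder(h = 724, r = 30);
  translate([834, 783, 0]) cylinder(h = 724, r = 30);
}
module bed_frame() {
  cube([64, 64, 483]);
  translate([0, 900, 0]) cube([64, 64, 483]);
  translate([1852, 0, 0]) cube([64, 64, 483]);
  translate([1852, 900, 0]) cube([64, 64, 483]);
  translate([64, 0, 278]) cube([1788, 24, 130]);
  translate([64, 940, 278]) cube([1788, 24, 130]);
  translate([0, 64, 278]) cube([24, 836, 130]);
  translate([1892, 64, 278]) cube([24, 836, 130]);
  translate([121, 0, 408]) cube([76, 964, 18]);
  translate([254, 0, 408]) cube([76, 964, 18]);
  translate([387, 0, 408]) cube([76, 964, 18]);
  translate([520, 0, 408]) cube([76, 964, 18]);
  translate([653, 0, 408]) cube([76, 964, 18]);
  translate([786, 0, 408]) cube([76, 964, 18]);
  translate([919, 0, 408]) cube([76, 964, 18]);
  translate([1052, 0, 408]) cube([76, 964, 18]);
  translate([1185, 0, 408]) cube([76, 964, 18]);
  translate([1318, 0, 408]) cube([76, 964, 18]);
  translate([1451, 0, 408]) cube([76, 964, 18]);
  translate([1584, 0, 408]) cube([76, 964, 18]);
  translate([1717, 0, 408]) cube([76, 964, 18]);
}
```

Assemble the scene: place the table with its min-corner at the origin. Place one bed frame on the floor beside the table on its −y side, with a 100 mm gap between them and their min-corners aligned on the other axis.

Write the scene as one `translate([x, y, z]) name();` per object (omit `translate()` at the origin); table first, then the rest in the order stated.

table();
translate([0, -1064, 0]) bed_frame();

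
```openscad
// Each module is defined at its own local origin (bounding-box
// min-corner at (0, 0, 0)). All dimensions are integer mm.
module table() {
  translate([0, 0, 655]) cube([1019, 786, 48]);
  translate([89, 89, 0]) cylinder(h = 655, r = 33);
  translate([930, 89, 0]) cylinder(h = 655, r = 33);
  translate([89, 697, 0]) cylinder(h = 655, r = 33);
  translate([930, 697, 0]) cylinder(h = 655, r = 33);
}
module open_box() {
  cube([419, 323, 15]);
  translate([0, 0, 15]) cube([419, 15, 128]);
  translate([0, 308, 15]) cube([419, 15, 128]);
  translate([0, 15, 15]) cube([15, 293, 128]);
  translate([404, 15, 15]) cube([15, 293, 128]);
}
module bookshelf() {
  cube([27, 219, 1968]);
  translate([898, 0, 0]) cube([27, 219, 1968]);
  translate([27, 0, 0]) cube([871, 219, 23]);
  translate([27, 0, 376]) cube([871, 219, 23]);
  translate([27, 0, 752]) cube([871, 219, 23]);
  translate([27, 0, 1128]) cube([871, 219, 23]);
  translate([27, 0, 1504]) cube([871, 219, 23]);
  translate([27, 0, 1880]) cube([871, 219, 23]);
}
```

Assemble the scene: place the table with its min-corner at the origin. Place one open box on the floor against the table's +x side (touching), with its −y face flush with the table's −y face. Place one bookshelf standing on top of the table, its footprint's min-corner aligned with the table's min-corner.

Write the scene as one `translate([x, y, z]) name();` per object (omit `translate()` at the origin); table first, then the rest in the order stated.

table();
translate([1019, 0, 0]) open_box();
translate([0, 0, 703]) bookshelf();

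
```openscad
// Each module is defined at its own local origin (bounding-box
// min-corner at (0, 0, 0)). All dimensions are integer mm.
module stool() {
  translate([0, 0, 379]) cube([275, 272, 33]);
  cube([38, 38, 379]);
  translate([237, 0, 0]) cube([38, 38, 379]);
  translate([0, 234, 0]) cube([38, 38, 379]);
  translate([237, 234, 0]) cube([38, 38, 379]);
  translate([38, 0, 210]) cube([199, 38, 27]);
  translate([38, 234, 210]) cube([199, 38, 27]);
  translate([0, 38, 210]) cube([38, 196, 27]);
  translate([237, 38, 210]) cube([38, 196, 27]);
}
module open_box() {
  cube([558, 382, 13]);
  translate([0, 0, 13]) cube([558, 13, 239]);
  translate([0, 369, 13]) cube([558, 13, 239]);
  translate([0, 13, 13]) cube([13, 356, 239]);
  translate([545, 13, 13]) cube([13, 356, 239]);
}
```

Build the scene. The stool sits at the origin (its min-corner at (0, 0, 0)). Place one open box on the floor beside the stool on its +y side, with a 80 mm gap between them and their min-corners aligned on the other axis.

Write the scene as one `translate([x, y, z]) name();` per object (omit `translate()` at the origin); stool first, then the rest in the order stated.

stool();
translate([0, 352, 0]) open_box();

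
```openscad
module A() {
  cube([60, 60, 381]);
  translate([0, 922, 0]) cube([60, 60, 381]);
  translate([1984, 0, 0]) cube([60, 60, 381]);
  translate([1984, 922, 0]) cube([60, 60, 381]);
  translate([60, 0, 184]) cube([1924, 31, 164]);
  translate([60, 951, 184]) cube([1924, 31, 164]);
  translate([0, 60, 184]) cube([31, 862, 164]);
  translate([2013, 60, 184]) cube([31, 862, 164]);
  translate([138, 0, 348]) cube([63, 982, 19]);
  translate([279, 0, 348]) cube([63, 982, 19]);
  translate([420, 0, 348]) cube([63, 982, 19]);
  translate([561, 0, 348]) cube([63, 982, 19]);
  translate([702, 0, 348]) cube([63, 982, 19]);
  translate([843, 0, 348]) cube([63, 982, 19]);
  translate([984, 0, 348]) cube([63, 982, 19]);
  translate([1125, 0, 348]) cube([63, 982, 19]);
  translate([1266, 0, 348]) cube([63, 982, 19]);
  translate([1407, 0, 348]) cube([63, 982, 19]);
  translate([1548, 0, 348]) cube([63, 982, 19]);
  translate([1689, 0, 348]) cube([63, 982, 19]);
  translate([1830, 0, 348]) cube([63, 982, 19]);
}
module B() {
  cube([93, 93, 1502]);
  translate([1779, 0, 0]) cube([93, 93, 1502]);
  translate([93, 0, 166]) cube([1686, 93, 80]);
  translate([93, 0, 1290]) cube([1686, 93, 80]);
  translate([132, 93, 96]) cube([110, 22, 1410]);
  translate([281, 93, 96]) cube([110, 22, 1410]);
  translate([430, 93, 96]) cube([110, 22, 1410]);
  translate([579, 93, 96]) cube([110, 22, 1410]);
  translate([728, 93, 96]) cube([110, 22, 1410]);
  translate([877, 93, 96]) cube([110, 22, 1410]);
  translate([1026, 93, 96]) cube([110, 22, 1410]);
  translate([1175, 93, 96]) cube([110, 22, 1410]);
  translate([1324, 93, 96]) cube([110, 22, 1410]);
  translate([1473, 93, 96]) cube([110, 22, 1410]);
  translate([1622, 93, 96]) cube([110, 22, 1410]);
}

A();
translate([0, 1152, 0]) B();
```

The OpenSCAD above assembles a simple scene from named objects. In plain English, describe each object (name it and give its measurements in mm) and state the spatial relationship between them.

A is a bed frame 2044 mm long (x) by 982 mm wide (y). Four 60×60 mm corner posts, 381 mm tall, at the corners of the footprint. Four rails of 31 mm thickness and 164 mm height run between adjacent posts with their undersides at z = 184 mm, their outer faces flush with the outside of the frame (the two x-running rails run between the posts' inner faces; the two y-running rails run between the posts' inner faces). 13 slats, each 63 mm wide (x) and 19 mm thick, lie across the top of the two x-running rails, running the full 982 mm width of the frame in y; the slats are evenly spaced along x between the inner faces of the end posts with equal gaps (rounded down to the nearest mm) at the −x end and between each pair — any rounding remainder accumulates at the +x end.

B is a fence section. Two 93×93 mm posts, 1502 mm tall, stand on the floor with a clear span of 1686 mm between their inner faces. Two horizontal rails of 93×80 mm section span the gap between the posts with their undersides at z = 166 mm and z = 1290 mm, flush with the posts' −y face. 11 pickets, each 110 mm wide, 22 mm thick and 1410 mm tall, are fixed to the +y face of the rails with their bottoms at z = 96 mm, evenly spaced across the span with equal gaps (rounded down to the nearest mm) at the −x end and between each pair — any rounding remainder accumulates at the +x end.

The fence section is on the floor beside the bed frame on its +y side.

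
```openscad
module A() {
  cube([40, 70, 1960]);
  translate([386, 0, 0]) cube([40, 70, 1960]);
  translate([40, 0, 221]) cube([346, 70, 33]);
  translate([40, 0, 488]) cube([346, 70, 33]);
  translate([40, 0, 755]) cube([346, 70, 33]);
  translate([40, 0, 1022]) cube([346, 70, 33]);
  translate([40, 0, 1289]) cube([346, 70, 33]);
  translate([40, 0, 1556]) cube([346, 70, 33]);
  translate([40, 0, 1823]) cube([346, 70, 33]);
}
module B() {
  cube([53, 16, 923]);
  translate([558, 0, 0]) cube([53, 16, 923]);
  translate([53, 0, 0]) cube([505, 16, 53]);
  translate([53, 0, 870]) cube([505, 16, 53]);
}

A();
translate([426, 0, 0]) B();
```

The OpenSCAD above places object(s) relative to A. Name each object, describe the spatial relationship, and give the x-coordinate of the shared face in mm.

A is a ladder. B is a picture frame. The picture frame is against the ladder's +x side, with their −y faces flush. The x-coordinate of the shared face is 426 mm.

The ladder's +x face and the picture frame's −x face are both at x = 426 mm.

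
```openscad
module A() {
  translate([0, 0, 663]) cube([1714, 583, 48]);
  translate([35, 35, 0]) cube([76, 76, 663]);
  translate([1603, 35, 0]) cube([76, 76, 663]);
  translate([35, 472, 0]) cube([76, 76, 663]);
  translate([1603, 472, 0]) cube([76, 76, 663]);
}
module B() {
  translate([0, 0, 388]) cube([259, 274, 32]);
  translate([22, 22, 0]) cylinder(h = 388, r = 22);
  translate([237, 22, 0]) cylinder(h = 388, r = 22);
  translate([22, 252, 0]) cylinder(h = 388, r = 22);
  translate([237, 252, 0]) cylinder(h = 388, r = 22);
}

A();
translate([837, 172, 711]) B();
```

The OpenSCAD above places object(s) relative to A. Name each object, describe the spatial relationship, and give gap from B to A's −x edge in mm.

The stool's min-x is at 837; the table's min-x is 0; gap = 837 mm.

A is a table. B is a stool. The stool is on top of the table. The gap from the stool to the table's −x edge is 837 mm.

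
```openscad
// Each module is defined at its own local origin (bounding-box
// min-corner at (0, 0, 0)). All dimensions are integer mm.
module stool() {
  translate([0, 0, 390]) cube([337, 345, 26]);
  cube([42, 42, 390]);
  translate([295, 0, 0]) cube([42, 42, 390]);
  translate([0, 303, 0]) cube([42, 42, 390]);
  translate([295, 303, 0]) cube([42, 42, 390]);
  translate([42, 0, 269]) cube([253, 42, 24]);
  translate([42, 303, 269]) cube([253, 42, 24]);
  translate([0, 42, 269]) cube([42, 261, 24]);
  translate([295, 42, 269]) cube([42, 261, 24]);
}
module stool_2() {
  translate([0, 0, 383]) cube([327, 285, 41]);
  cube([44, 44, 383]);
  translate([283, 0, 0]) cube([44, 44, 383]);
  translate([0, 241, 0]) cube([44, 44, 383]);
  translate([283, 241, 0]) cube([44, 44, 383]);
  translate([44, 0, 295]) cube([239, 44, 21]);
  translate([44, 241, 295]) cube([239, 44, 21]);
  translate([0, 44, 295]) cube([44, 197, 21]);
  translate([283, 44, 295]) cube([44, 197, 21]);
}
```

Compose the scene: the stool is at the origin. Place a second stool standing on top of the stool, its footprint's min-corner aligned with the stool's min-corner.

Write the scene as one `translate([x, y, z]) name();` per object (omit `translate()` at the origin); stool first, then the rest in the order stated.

stool();
translate([0, 0, 416]) stool_2();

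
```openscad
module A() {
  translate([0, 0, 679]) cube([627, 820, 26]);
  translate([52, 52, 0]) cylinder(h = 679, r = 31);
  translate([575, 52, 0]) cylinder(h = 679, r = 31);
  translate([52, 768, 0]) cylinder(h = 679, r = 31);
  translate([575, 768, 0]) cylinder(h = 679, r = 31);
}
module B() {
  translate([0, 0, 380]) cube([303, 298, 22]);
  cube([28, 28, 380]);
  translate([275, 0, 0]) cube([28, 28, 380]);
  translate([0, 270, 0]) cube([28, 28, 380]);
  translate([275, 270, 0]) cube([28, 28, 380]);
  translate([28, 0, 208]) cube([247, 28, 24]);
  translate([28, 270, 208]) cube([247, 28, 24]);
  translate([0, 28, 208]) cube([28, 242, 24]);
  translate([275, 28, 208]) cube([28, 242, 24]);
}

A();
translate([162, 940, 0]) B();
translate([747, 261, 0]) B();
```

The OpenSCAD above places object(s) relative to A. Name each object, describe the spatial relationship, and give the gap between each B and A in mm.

A is a table. B is a stool. Two stools sit around the table at the +y, +x sides. The gap between each stool and the table is 120 mm.

Each stool's nearest face is 120 mm from the table's bounding box.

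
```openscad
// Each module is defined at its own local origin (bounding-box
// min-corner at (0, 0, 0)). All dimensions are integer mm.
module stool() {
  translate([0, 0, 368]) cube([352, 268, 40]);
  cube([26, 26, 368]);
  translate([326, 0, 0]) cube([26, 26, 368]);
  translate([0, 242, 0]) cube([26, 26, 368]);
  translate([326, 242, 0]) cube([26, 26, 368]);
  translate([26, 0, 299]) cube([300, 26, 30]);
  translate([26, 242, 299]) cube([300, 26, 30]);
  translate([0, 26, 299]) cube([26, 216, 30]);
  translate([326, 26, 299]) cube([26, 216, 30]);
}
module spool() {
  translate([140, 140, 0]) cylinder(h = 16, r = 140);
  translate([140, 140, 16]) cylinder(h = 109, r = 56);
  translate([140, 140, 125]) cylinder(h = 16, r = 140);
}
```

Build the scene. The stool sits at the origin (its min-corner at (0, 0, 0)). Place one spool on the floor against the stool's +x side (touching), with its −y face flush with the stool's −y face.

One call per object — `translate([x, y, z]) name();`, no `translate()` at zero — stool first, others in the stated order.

stool();
translate([352, 0, 0]) spool();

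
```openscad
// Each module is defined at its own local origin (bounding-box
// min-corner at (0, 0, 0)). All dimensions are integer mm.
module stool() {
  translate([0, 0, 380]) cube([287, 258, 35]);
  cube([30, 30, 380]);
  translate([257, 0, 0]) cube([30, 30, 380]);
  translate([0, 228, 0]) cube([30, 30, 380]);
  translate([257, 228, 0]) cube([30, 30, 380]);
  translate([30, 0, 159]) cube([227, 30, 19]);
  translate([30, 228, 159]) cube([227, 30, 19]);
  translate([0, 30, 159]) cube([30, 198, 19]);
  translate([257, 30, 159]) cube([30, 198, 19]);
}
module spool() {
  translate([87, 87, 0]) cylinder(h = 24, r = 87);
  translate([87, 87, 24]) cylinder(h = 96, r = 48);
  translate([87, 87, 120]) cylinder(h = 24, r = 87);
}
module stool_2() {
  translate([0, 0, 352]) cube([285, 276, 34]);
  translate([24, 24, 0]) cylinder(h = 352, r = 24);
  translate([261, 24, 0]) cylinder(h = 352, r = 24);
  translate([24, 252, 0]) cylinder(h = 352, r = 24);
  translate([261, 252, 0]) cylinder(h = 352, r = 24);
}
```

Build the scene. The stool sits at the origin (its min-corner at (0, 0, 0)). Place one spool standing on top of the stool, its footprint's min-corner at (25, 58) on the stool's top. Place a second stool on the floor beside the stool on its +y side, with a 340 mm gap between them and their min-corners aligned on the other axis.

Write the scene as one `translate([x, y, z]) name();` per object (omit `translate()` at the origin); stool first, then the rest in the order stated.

stool();
translate([25, 58, 415]) spool();
translate([0, 598, 0]) stool_2();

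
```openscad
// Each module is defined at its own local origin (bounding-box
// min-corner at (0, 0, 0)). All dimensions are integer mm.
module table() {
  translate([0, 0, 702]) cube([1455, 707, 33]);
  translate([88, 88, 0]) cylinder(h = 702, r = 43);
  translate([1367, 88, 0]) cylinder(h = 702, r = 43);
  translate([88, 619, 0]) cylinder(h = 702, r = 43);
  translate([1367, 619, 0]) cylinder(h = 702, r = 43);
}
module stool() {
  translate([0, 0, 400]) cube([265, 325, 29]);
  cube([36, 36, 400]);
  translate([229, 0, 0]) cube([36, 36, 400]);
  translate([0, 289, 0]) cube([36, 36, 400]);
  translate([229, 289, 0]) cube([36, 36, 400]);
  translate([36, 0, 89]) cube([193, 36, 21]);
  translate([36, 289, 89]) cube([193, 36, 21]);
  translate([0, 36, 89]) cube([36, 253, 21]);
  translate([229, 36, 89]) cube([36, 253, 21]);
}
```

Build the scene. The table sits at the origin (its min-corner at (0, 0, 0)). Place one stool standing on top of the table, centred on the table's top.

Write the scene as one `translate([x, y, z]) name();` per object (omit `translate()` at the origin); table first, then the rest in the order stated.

table();
translate([595, 191, 735]) stool();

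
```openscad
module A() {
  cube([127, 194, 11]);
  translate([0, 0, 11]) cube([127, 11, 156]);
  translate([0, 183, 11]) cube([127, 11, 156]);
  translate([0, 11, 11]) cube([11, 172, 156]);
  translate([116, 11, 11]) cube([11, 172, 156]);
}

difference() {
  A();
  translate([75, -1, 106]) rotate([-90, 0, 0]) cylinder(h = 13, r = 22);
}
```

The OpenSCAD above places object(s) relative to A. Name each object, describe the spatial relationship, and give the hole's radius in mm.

The subtracted cylinder has r = 22 mm.

A is an open box. The open box has a circular hole through its front wall. The hole's radius is 22 mm.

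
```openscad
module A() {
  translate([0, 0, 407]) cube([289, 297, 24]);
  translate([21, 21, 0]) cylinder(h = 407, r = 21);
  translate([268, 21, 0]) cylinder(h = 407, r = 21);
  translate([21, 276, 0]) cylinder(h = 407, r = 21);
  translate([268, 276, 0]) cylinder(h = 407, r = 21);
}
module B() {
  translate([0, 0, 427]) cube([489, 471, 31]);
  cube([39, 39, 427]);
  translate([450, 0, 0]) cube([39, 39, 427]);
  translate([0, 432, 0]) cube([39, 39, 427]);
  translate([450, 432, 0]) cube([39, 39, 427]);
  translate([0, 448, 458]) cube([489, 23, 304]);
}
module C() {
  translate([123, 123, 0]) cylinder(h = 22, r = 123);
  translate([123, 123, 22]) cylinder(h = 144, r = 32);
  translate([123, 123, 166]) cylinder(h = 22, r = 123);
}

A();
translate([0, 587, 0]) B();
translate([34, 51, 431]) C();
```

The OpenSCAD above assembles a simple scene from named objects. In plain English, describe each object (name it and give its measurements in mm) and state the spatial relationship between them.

A is a four-legged stool. The seat is 289×297 mm, 24 mm thick, top at z = 431 mm. It stands on four round legs, each 42 mm in diameter, from z = 0 to the seat underside, each leg's axis is inset half a diameter from the nearest pair of seat edges (so the leg's bounding box is flush with the corner).

B is a chair: 489×471 mm seat, 31 mm thick, top at z = 458 mm, on four 39 mm square corner legs flush with the seat edges. A 23 mm thick backrest slab spans the full seat width, extending 304 mm above the seat top, its back face flush with the seat's +y edge.

C is a spool: two coaxial disc flanges of radius 123 mm and thickness 22 mm, joined by a core cylinder of radius 32 mm and height 144 mm. The lower flange rests on z = 0 and the three cylinders share a vertical axis.

The chair is on the floor beside the stool on its +y side. The spool is on top of the stool.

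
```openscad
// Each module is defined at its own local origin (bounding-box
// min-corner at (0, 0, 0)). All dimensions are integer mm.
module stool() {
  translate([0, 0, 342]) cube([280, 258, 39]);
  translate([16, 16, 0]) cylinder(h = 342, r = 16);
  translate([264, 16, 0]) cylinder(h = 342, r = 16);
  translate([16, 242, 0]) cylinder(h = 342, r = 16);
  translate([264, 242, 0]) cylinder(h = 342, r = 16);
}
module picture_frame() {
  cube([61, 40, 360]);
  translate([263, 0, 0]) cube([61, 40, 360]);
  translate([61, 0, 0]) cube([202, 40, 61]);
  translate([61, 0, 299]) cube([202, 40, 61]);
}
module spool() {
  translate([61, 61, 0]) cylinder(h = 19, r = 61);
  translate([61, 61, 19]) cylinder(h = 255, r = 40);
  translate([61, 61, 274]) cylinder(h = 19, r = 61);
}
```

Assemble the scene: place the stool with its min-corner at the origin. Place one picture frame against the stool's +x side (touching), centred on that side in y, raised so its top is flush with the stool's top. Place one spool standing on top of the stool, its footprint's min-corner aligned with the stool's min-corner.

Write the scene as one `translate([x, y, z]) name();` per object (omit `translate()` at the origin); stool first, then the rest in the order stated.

stool();
translate([280, 109, 21]) picture_frame();
translate([0, 0, 381]) spool();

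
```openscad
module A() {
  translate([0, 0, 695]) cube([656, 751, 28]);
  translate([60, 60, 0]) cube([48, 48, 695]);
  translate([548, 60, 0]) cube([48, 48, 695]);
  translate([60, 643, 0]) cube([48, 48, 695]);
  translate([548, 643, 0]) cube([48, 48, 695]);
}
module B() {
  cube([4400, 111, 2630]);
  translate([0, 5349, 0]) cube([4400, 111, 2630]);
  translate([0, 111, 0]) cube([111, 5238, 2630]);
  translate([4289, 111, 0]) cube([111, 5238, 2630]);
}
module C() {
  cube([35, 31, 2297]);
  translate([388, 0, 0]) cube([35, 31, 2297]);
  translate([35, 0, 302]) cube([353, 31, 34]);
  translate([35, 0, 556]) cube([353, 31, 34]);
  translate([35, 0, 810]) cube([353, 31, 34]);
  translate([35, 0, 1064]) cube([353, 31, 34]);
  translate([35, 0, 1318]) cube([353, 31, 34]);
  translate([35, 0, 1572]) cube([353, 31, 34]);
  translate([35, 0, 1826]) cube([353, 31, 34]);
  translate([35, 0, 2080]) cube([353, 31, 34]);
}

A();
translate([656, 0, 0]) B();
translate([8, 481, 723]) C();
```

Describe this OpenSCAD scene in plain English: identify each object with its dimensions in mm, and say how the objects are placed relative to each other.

A is a table with a 656×751 mm rectangular top, 28 mm thick, top surface at z = 723 mm, supported by four 48×48 mm square legs, each inset 60 mm from the nearest pair of top edges, running from the floor.

B is the wall frame of a small rectangular building: four walls, each 2630 mm tall and 111 mm thick, enclosing a footprint 4400 mm (x) by 5460 mm (y) outside-to-outside, with no floor or roof. The front and back walls (the −y and +y sides) span the full width; the two side walls fit between them.

C is a straight ladder. Two 35×31 mm vertical rails, 2297 mm tall, stand 423 mm apart (outside-to-outside) with their front faces coplanar on the −y side. 8 rungs, each 31 mm deep and 34 mm tall, span between the inner faces of the rails, front faces flush with the rails. The lowest rung's underside is at z = 302 mm and rungs are spaced 254 mm apart (underside to underside).

The house frame is against the table's +x side, with their −y faces flush. The ladder is on top of the table.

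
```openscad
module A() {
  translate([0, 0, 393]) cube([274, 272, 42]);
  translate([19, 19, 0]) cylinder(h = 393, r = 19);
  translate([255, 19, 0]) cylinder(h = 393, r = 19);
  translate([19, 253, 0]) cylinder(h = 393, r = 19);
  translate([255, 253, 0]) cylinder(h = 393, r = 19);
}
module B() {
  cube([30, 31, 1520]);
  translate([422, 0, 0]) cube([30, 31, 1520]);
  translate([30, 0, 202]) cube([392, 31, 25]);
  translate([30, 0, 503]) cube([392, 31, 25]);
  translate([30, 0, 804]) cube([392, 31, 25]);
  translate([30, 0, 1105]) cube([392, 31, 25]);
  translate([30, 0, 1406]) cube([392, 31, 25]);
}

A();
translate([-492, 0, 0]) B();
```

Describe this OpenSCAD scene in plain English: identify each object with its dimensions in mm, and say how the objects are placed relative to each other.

A is a simple wooden stool: a rectangular seat 274 mm (x) by 272 mm (y), 42 mm thick, top face at z = 435 mm, on four round legs, each 38 mm in diameter. The legs rest on z = 0, each leg's axis is inset half a diameter from the nearest pair of seat edges (so the leg's bounding box is flush with the corner).

B is a wooden ladder with two side rails of 30×31 mm section and 1520 mm height, set 452 mm apart overall. Between them run 5 rectangular rungs (31 mm deep, 25 mm thick), front faces flush with the rails' −y face. The bottom of the first rung is 202 mm above the floor and each subsequent rung is 301 mm higher than the one below.

The ladder is on the floor beside the stool on its −x side.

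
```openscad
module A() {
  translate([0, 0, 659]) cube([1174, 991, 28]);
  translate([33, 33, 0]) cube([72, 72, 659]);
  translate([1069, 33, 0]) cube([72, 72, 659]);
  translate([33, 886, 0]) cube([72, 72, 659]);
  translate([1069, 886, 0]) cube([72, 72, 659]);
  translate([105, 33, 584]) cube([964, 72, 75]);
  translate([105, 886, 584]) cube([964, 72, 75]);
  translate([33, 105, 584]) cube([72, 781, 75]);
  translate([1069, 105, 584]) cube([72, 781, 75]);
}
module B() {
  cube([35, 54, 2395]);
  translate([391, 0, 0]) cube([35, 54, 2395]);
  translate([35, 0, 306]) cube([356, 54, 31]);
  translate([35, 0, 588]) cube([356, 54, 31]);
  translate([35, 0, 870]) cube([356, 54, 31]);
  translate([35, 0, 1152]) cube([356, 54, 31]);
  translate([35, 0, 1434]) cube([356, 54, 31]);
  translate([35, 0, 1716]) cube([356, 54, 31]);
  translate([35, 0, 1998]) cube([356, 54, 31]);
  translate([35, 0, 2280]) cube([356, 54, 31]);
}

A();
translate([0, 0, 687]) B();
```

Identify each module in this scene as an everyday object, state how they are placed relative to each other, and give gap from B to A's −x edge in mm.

The ladder's min-x is at 0; the table's min-x is 0; gap = 0 mm.

A is a table. B is a ladder. The ladder is on top of the table. The gap from the ladder to the table's −x edge is 0 mm.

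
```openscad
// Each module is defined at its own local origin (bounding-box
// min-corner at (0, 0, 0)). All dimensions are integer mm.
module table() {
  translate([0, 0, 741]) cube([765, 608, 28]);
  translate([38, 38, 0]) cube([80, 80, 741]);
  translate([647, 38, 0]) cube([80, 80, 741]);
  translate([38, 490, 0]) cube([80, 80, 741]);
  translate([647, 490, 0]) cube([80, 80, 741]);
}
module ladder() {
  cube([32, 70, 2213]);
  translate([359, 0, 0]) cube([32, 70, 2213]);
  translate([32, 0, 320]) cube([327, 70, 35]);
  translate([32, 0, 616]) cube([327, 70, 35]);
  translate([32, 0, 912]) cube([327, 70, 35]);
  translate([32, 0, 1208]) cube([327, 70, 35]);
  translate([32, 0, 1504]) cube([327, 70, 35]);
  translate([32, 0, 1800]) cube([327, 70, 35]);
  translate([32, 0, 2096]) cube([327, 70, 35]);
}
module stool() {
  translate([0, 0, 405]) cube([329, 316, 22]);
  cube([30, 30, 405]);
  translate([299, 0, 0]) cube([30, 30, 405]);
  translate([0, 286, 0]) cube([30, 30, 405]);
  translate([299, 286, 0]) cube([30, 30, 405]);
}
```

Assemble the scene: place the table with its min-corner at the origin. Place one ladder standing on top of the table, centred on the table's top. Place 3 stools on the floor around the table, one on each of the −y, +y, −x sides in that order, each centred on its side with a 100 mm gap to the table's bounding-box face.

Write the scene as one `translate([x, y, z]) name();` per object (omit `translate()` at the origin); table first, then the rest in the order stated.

table();
translate([187, 269, 769]) ladder();
translate([218, -416, 0]) stool();
translate([218, 708, 0]) stool();
translate([-429, 146, 0]) stool();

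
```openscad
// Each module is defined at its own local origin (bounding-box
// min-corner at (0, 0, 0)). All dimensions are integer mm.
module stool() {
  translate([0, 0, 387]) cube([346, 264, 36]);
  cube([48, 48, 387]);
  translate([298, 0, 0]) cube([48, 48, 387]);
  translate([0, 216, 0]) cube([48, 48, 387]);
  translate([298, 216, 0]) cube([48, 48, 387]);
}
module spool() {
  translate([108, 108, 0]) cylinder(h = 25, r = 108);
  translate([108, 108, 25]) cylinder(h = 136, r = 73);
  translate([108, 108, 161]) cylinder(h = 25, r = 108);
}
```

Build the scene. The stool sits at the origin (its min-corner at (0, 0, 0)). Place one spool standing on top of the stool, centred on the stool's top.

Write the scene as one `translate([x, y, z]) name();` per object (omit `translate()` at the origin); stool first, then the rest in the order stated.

stool();
translate([65, 24, 423]) spool();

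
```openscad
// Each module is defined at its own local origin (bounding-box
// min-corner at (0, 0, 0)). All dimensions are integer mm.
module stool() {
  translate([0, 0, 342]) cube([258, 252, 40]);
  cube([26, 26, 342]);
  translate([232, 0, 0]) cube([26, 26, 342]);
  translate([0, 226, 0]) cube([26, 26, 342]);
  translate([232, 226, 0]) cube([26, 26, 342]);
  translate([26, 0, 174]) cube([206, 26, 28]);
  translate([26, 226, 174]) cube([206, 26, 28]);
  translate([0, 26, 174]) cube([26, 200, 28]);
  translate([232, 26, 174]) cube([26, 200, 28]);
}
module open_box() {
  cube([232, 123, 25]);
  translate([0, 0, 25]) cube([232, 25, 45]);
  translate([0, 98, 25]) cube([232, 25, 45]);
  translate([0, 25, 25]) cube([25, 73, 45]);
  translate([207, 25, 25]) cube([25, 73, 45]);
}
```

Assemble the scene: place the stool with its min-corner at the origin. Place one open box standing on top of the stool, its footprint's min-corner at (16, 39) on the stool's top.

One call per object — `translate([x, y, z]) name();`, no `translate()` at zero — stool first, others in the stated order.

stool();
translate([16, 39, 382]) open_box();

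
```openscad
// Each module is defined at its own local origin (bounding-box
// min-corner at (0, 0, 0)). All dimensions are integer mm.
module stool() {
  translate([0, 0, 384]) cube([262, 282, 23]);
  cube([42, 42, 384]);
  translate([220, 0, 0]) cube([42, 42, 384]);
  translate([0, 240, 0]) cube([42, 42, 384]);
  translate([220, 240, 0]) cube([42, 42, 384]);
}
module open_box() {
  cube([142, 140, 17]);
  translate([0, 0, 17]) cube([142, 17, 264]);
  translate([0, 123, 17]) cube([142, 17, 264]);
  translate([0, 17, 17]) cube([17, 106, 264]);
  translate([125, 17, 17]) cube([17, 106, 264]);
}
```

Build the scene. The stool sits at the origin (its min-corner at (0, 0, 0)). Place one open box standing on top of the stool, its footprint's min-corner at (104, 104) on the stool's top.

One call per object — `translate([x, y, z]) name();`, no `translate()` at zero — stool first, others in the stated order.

stool();
translate([104, 104, 407]) open_box();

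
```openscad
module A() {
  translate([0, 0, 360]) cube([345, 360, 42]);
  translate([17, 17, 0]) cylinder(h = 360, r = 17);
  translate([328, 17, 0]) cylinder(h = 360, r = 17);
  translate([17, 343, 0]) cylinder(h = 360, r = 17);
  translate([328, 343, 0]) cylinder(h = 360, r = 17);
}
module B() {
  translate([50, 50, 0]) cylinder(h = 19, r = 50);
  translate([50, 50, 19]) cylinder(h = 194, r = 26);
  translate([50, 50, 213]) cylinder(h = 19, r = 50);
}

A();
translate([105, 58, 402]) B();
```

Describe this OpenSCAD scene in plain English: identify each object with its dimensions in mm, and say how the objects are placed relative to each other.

A is a simple wooden stool: a rectangular seat 345 mm (x) by 360 mm (y), 42 mm thick, top face at z = 402 mm, on four round legs, each 34 mm in diameter. The legs rest on z = 0, each leg's axis is inset half a diameter from the nearest pair of seat edges (so the leg's bounding box is flush with the corner).

B is a spool: two coaxial disc flanges of radius 50 mm and thickness 19 mm, joined by a core cylinder of radius 26 mm and height 194 mm. The lower flange rests on z = 0 and the three cylinders share a vertical axis.

The spool is on top of the stool.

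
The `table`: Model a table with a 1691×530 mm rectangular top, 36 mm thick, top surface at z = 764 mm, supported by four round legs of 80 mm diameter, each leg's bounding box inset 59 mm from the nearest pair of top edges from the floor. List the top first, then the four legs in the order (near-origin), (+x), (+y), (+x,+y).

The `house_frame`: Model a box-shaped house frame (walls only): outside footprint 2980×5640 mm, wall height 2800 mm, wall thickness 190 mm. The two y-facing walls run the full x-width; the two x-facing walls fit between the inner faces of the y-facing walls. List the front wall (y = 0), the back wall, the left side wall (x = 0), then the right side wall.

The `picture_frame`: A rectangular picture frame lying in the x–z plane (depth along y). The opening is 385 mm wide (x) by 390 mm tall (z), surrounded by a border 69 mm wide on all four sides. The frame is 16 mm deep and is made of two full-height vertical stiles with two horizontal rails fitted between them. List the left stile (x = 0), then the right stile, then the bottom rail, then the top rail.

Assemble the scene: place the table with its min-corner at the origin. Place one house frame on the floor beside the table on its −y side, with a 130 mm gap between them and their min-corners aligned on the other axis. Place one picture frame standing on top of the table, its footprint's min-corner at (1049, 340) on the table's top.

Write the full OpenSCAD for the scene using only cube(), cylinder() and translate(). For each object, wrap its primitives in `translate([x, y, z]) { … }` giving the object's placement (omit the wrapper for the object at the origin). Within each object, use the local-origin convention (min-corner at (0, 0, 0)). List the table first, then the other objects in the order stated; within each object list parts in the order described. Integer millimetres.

translate([0, 0, 728]) cube([1691, 530, 36]);
translate([99, 99, 0]) cylinder(h = 728, r = 40);
translate([1592, 99, 0]) cylinder(h = 728, r = 40);
translate([99, 431, 0]) cylinder(h = 728, r = 40);
translate([1592, 431, 0]) cylinder(h = 728, r = 40);
translate([0, -5770, 0]) {
  cube([2980, 190, 2800]);
  translate([0, 5450, 0]) cube([2980, 190, 2800]);
  translate([0, 190, 0]) cube([190, 5260, 2800]);
  translate([2790, 190, 0]) cube([190, 5260, 2800]);
}
translate([1049, 340, 764]) {
  cube([69, 16, 528]);
  translate([454, 0, 0]) cube([69, 16, 528]);
  translate([69, 0, 0]) cube([385, 16, 69]);
  translate([69, 0, 459]) cube([385, 16, 69]);
}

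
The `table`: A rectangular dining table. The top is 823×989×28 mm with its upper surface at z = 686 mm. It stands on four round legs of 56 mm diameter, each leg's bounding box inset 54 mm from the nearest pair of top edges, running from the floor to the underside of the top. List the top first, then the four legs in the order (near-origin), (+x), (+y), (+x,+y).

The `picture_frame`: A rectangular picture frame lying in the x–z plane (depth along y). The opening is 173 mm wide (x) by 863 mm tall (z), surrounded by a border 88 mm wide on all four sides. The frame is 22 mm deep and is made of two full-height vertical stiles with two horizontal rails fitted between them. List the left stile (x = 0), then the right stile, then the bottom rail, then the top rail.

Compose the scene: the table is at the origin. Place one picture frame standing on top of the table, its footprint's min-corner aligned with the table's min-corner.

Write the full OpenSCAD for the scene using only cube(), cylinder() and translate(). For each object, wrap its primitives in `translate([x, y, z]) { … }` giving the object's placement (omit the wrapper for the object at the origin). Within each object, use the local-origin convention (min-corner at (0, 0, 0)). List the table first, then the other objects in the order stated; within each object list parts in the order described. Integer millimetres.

translate([0, 0, 658]) cube([823, 989, 28]);
translate([82, 82, 0]) cylinder(h = 658, r = 28);
translate([741, 82, 0]) cylinder(h = 658, r = 28);
translate([82, 907, 0]) cylinder(h = 658, r = 28);
translate([741, 907, 0]) cylinder(h = 658, r = 28);
translate([0, 0, 686]) {
  cube([88, 22, 1039]);
  translate([261, 0, 0]) cube([88, 22, 1039]);
  translate([88, 0, 0]) cube([173, 22, 88]);
  translate([88, 0, 951]) cube([173, 22, 88]);
}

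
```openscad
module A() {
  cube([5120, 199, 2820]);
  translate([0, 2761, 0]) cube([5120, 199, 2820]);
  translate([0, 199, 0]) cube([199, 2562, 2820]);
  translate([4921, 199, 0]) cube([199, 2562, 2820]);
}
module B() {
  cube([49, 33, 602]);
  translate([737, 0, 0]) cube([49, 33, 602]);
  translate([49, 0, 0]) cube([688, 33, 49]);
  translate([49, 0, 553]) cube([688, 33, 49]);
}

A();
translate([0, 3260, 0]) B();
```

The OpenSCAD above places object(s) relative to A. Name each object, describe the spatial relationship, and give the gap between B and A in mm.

The picture frame's nearest face is 300 mm from the house frame's +y face.

A is a house frame. B is a picture frame. The picture frame is on the floor beside the house frame on its +y side. The gap between the picture frame and the house frame is 300 mm.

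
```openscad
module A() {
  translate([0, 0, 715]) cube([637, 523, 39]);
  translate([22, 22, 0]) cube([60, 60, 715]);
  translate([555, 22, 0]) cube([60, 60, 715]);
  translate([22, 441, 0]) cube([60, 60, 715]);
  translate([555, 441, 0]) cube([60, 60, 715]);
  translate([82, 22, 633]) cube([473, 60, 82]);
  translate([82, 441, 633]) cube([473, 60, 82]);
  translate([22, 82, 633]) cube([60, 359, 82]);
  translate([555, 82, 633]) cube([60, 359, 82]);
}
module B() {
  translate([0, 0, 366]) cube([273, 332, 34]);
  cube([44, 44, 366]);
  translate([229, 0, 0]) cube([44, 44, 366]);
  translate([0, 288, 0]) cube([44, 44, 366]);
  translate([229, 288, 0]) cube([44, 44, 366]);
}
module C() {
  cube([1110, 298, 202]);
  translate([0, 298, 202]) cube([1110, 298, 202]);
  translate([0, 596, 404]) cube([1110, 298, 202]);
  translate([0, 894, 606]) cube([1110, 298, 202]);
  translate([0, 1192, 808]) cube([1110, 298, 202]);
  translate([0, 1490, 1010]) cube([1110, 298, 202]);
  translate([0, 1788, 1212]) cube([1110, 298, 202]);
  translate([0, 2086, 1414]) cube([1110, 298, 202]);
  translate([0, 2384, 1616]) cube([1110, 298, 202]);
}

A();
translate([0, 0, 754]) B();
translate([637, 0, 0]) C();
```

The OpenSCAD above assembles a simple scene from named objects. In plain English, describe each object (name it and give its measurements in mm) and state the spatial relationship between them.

A is a table: top 637 mm (x) × 523 mm (y), 39 mm thick, upper face at z = 754 mm, on four 60×60 mm square legs, each inset 22 mm from the nearest pair of top edges, running from z = 0 to the bottom of the top. Four apron rails, 60 mm thick and 82 mm tall, run between adjacent legs with their top edges flush with the underside of the top and their outer faces flush with the legs' outer faces.

B is a four-legged stool. The seat is a 273×332×34 mm slab whose top surface is at z = 400 mm; four square legs, each 44×44 mm in cross-section, run from the floor (z = 0) to the underside of the seat, each flush with a corner of the seat.

C is a run of 9 identical solid stair steps. Each tread is 1110×298 mm and each step block is 202 mm high. Step 1 rests on the floor; step k is offset from step 1 by (k−1)×298 mm in y and (k−1)×202 mm in z.

The stool is on top of the table. The staircase is against the table's +x side, with their −y faces flush.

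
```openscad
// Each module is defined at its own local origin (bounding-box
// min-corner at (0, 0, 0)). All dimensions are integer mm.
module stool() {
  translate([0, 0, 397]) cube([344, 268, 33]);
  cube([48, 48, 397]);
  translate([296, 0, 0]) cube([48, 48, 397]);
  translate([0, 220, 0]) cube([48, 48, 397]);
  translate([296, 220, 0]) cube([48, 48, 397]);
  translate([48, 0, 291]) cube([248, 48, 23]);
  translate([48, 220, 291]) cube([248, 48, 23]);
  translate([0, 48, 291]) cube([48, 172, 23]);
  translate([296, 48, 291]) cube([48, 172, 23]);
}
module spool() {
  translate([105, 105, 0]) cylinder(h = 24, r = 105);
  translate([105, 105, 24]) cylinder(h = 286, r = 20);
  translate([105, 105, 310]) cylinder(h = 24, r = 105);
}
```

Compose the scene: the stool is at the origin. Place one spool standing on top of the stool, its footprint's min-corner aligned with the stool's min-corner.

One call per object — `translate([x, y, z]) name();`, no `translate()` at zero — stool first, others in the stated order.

stool();
translate([0, 0, 430]) spool();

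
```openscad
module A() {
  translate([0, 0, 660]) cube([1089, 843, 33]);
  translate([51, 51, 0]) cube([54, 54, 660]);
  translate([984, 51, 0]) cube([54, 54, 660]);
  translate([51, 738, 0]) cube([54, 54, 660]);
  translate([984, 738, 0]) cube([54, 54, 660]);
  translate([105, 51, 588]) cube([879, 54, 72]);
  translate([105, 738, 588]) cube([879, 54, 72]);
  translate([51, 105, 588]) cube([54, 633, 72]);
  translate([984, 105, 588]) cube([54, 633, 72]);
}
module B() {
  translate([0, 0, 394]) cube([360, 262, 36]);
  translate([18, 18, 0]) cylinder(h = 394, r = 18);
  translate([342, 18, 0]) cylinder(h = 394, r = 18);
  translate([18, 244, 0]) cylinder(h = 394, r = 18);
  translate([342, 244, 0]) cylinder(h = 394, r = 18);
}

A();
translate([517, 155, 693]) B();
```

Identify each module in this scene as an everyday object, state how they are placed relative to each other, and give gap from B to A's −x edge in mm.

A is a table. B is a stool. The stool is on top of the table. The gap from the stool to the table's −x edge is 517 mm.

The stool's min-x is at 517; the table's min-x is 0; gap = 517 mm.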